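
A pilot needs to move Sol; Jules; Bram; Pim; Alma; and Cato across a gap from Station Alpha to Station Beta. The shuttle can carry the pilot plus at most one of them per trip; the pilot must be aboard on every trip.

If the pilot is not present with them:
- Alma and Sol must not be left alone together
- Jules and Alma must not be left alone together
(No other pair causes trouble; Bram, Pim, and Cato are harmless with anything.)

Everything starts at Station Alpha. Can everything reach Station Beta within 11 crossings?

No

Counting alone: the pilot can take at most 1 across per trip to Station Beta, so moving all 6 needs at least 6 loaded trips out, with a return between consecutive ones — at least 11 crossings.
The safety rule pushes this higher. Following every safe sequence of crossings, the most of the 6 that can be at Station Beta as the shuttle arrives there on crossing 11 is 5 — never all 6.
So the move cannot be finished within 11 crossings. (The shortest complete plan takes 13:)
1. Pilot goes to Station Beta with Alma.  [Station Alpha: Bram, Cato, Jules, Pim, Sol | Station Beta: Alma]
2. Pilot goes back to Station Alpha alone.  [Station Alpha: Bram, Cato, Jules, Pim, Sol | Station Beta: Alma]
3. Pilot goes to Station Beta with Sol.  [Station Alpha: Bram, Cato, Jules, Pim | Station Beta: Alma, Sol]
4. Pilot goes back to Station Alpha with Alma.  [Station Alpha: Alma, Bram, Cato, Jules, Pim | Station Beta: Sol]
5. Pilot goes to Station Beta with Jules.  [Station Alpha: Alma, Bram, Cato, Pim | Station Beta: Jules, Sol]
6. Pilot goes back to Station Alpha alone.  [Station Alpha: Alma, Bram, Cato, Pim | Station Beta: Jules, Sol]
7. Pilot goes to Station Beta with Bram.  [Station Alpha: Alma, Cato, Pim | Station Beta: Bram, Jules, Sol]
8. Pilot goes back to Station Alpha alone.  [Station Alpha: Alma, Cato, Pim | Station Beta: Bram, Jules, Sol]
9. Pilot goes to Station Beta with Pim.  [Station Alpha: Alma, Cato | Station Beta: Bram, Jules, Pim, Sol]
10. Pilot goes back to Station Alpha alone.  [Station Alpha: Alma, Cato | Station Beta: Bram, Jules, Pim, Sol]
11. Pilot goes to Station Beta with Cato.  [Station Alpha: Alma | Station Beta: Bram, Cato, Jules, Pim, Sol]
12. Pilot goes back to Station Alpha alone.  [Station Alpha: Alma | Station Beta: Bram, Cato, Jules, Pim, Sol]
13. Pilot goes to Station Beta with Alma.  [Station Alpha: — | Station Beta: Alma, Bram, Cato, Jules, Pim, Sol]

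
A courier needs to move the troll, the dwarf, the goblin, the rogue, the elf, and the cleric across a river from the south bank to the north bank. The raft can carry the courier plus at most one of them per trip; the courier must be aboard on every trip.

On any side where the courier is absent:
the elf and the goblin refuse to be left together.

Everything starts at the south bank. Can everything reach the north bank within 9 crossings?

No

Counting alone: the courier can take at most 1 across per trip to the north bank, so moving all 6 needs at least 6 loaded trips out, with a return between consecutive ones — at least 11 crossings.
Since 9 < 11, 9 crossings cannot be enough. (The shortest complete plan in fact takes 11:)
1. Courier goes to the north bank with the goblin.
2. Courier goes back to the south bank alone.
3. Courier goes to the north bank with the troll.
4. Courier goes back to the south bank alone.
5. Courier goes to the north bank with the dwarf.
6. Courier goes back to the south bank alone.
7. Courier goes to the north bank with the rogue.
8. Courier goes back to the south bank alone.
9. Courier goes to the north bank with the cleric.
10. Courier goes back to the south bank alone.
11. Courier goes to the north bank with the elf.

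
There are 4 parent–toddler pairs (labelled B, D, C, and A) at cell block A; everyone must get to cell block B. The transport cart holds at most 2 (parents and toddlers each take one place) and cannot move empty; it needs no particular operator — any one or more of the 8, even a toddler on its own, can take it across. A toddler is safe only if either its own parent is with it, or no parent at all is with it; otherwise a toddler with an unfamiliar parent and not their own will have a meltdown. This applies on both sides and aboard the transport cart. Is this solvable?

No

Following every safe sequence of crossings from the start, the most of the 8 that can be at cell block B as the transport cart arrives there on crossings 1, 3, 5 is 2, 3, 4 respectively; the best ever achieved is 4 of 8.
From crossing 7 on, no configuration arises that was not already reachable earlier: only 44 distinct safe configurations (who is on which side, and where the transport cart is) can ever be reached, none of them has everyone across, and every continuation just revisits them. So no valid plan exists.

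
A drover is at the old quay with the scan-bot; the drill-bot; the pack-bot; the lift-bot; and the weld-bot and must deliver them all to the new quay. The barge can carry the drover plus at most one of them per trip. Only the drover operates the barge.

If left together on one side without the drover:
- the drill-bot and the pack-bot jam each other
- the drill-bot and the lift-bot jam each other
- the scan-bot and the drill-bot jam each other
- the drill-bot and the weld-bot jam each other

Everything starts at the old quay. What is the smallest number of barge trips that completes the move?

impossible

Following every safe sequence of crossings from the start, the most of the 5 that can be at the new quay as the barge arrives there on crossings 1, 3 is 1, 2 respectively; the best ever achieved is 2 of 5.
From crossing 5 on, no configuration arises that was not already reachable earlier: only 11 distinct safe configurations (who is on which side, and where the barge is) can ever be reached, none of them has everyone across, and every continuation just revisits them. So no valid plan exists.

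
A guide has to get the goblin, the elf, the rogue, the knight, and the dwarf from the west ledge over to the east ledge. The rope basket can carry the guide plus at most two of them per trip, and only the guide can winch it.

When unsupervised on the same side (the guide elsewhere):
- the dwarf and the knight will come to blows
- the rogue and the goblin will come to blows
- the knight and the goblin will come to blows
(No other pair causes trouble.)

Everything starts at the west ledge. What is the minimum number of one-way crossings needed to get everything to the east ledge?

Counting alone: the guide can take at most 2 across per trip to the east ledge, so moving all 5 needs at least 3 loaded trips out, with a return between consecutive ones — at least 5 crossings.
The plan below uses exactly 5 crossings, so it is optimal:
1. Guide goes to the east ledge with the goblin and the knight.
2. Guide goes back to the west ledge with the goblin.
3. Guide goes to the east ledge with the elf and the rogue.
4. Guide goes back to the west ledge alone.
5. Guide goes to the east ledge with the dwarf and the goblin.

5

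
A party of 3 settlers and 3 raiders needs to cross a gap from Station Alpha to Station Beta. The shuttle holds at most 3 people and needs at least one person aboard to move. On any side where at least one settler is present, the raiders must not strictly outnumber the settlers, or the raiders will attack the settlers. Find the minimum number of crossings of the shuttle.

5

Counting alone: each trip to Station Beta takes at most 3 across and each return brings at least 1 back, so after t trips out (and t−1 returns) at most 3t − (t−1) of the 6 are across; that first reaches 6 at t = 3, so at least 5 crossings are needed.
The plan below uses exactly 5 crossings, so it is optimal:
1. 2 raiders → Station Beta.  (Station Alpha: 3S 1R; Station Beta: 0S 2R)
2. 1 raider ← Station Alpha.  (Station Alpha: 3S 2R; Station Beta: 0S 1R)
3. 3 settlers → Station Beta.  (Station Alpha: 0S 2R; Station Beta: 3S 1R)
4. 1 raider ← Station Alpha.  (Station Alpha: 0S 3R; Station Beta: 3S 0R)
5. 3 raiders → Station Beta.  (Station Alpha: 0S 0R; Station Beta: 3S 3R)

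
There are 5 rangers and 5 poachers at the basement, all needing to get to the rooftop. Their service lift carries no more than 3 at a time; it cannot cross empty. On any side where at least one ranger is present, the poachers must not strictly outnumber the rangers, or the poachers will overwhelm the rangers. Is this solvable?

Yes

1. 2 poachers → the rooftop.  (the basement: 5R 3P; the rooftop: 0R 2P)
2. 1 poacher ← the basement.  (the basement: 5R 4P; the rooftop: 0R 1P)
3. 3 poachers → the rooftop.  (the basement: 5R 1P; the rooftop: 0R 4P)
4. 1 poacher ← the basement.  (the basement: 5R 2P; the rooftop: 0R 3P)
5. 3 rangers → the rooftop.  (the basement: 2R 2P; the rooftop: 3R 3P)
6. 1 ranger and 1 poacher ← the basement.  (the basement: 3R 3P; the rooftop: 2R 2P)
7. 3 rangers → the rooftop.  (the basement: 0R 3P; the rooftop: 5R 2P)
8. 1 poacher ← the basement.  (the basement: 0R 4P; the rooftop: 5R 1P)
9. 2 poachers → the rooftop.  (the basement: 0R 2P; the rooftop: 5R 3P)
10. 1 poacher ← the basement.  (the basement: 0R 3P; the rooftop: 5R 2P)
11. 3 poachers → the rooftop.  (the basement: 0R 0P; the rooftop: 5R 5P)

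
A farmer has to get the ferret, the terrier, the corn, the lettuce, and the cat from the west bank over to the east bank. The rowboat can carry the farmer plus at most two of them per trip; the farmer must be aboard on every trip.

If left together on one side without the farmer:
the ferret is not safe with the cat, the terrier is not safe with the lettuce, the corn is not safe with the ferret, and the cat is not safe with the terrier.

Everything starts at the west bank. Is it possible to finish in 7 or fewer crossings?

Yes — this plan uses 7 crossings (≤ 7):
1. Farmer goes to the east bank with the ferret and the terrier.
2. Farmer goes back to the west bank alone.
3. Farmer goes to the east bank with the corn.
4. Farmer goes back to the west bank with the ferret.
5. Farmer goes to the east bank with the cat and the lettuce.
6. Farmer goes back to the west bank with the terrier.
7. Farmer goes to the east bank with the ferret and the terrier.

Yes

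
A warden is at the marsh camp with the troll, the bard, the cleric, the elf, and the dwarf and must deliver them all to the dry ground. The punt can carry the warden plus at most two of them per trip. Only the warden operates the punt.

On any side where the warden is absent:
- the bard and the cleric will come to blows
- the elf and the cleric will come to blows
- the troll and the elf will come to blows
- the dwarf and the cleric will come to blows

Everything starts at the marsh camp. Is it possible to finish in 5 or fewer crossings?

Yes

Yes — this plan uses 5 crossings (≤ 5):
1. Warden goes to the dry ground with the cleric and the troll.
2. Warden goes back to the marsh camp alone.
3. Warden goes to the dry ground with the bard and the dwarf.
4. Warden goes back to the marsh camp with the cleric.
5. Warden goes to the dry ground with the cleric and the elf.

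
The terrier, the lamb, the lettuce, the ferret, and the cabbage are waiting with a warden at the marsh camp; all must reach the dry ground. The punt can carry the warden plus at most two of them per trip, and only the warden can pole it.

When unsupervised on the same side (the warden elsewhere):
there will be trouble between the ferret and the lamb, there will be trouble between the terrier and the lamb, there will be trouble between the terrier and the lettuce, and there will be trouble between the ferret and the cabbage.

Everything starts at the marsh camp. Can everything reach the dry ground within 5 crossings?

No

Counting alone: the warden can take at most 2 across per trip to the dry ground, so moving all 5 needs at least 3 loaded trips out, with a return between consecutive ones — at least 5 crossings.
The safety rule pushes this higher. Following every safe sequence of crossings, the most of the 5 that can be at the dry ground as the punt arrives there on crossing 5 is 4 — never all 5.
So the move cannot be finished within 5 crossings. (The shortest complete plan takes 7:)
1. Warden goes to the dry ground with the ferret and the terrier.
2. Warden goes back to the marsh camp alone.
3. Warden goes to the dry ground with the lamb.
4. Warden goes back to the marsh camp with the ferret and the terrier.
5. Warden goes to the dry ground with the cabbage and the lettuce.
6. Warden goes back to the marsh camp alone.
7. Warden goes to the dry ground with the ferret and the terrier.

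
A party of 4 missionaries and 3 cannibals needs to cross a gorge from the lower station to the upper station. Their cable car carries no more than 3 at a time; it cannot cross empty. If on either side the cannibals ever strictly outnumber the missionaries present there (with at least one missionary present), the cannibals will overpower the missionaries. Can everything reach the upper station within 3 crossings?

Counting alone: each trip to the upper station takes at most 3 across and each return brings at least 1 back, so after t trips out (and t−1 returns) at most 3t − (t−1) of the 7 are across; that first reaches 7 at t = 3, so at least 5 crossings are needed.
Since 3 < 5, 3 crossings cannot be enough. (The shortest complete plan in fact takes 5:)
1. 3 cannibals → the upper station.  (the lower station: 4M 0C; the upper station: 0M 3C)
2. 1 cannibal ← the lower station.  (the lower station: 4M 1C; the upper station: 0M 2C)
3. 3 missionaries → the upper station.  (the lower station: 1M 1C; the upper station: 3M 2C)
4. 1 missionary ← the lower station.  (the lower station: 2M 1C; the upper station: 2M 2C)
5. 2 missionaries and 1 cannibal → the upper station.  (the lower station: 0M 0C; the upper station: 4M 3C)

No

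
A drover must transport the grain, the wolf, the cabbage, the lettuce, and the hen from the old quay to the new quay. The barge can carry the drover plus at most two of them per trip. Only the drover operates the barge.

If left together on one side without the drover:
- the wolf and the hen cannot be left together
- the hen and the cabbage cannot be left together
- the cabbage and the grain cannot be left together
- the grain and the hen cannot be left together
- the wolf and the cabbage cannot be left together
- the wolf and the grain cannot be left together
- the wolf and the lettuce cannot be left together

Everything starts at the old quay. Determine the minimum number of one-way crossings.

Whatever the first load, the items left behind include a forbidden pair without the drover. No opening move is safe, so no plan exists.

impossible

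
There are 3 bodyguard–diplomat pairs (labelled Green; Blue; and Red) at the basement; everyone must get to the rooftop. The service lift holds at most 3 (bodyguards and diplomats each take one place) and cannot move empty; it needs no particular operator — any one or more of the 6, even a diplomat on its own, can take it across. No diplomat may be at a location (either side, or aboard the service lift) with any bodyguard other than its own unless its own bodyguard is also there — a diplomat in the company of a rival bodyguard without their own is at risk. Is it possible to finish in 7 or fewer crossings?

Yes

Yes — this plan uses 5 crossings (≤ 7):
1. bodyguard Green and diplomat Green cross → the rooftop.
2. bodyguard Green crosses ← the basement.
3. bodyguard Blue, bodyguard Green, and bodyguard Red cross → the rooftop.
4. diplomat Green crosses ← the basement.
5. diplomat Blue, diplomat Green, and diplomat Red cross → the rooftop.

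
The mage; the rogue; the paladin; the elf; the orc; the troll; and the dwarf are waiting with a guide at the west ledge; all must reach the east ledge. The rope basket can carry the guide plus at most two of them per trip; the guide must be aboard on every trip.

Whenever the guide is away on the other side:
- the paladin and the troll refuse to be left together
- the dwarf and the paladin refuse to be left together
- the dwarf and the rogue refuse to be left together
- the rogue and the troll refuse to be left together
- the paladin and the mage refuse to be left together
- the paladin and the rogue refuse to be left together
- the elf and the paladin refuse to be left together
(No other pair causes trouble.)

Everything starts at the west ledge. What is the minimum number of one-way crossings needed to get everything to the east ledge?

11

Counting alone: the guide can take at most 2 across per trip to the east ledge, so moving all 7 needs at least 4 loaded trips out, with a return between consecutive ones — at least 7 crossings.
The safety rule pushes this higher. Following every safe sequence of crossings, the most of the 7 that can be at the east ledge as the rope basket arrives there on crossings 7, 9 is 5, 6 respectively — never all 7.
So no plan with fewer than 11 crossings exists, and this one achieves 11:
1. Guide goes to the east ledge with the paladin and the rogue.
2. Guide goes back to the west ledge with the rogue.
3. Guide goes to the east ledge with the mage and the rogue.
4. Guide goes back to the west ledge with the paladin.
5. Guide goes to the east ledge with the elf and the paladin.
6. Guide goes back to the west ledge with the paladin.
7. Guide goes to the east ledge with the orc and the paladin.
8. Guide goes back to the west ledge with the paladin.
9. Guide goes to the east ledge with the dwarf and the troll.
10. Guide goes back to the west ledge with the rogue.
11. Guide goes to the east ledge with the paladin and the rogue.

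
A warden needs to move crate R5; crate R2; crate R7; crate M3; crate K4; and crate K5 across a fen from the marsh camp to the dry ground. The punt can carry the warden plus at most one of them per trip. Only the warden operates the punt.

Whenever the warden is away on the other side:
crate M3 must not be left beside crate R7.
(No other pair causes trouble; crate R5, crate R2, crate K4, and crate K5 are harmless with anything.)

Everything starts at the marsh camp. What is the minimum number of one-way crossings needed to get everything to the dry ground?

11

Counting alone: the warden can take at most 1 across per trip to the dry ground, so moving all 6 needs at least 6 loaded trips out, with a return between consecutive ones — at least 11 crossings.
The plan below uses exactly 11 crossings, so it is optimal:
1. Warden goes to the dry ground with crate R7.
2. Warden goes back to the marsh camp alone.
3. Warden goes to the dry ground with crate R5.
4. Warden goes back to the marsh camp alone.
5. Warden goes to the dry ground with crate R2.
6. Warden goes back to the marsh camp alone.
7. Warden goes to the dry ground with crate K4.
8. Warden goes back to the marsh camp alone.
9. Warden goes to the dry ground with crate K5.
10. Warden goes back to the marsh camp alone.
11. Warden goes to the dry ground with crate M3.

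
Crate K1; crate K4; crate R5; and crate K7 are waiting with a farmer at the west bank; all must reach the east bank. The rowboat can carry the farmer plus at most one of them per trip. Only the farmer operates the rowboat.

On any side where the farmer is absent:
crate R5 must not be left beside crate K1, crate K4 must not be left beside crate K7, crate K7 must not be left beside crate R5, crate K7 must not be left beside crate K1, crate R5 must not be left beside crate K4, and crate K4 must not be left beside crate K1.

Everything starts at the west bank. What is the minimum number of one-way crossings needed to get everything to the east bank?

impossible

Whatever the first load, the items left behind include a forbidden pair without the farmer. No opening move is safe, so no plan exists.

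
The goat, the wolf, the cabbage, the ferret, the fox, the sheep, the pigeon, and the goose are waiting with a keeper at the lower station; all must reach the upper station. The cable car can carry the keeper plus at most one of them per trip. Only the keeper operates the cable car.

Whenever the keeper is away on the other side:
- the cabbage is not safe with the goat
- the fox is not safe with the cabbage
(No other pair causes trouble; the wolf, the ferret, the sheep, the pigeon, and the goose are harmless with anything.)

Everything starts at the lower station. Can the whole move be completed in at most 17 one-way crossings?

Yes

Yes — this plan uses 17 crossings (≤ 17):
1. Keeper goes to the upper station with the cabbage.
2. Keeper goes back to the lower station alone.
3. Keeper goes to the upper station with the goat.
4. Keeper goes back to the lower station with the cabbage.
5. Keeper goes to the upper station with the fox.
6. Keeper goes back to the lower station alone.
7. Keeper goes to the upper station with the wolf.
8. Keeper goes back to the lower station alone.
9. Keeper goes to the upper station with the ferret.
10. Keeper goes back to the lower station alone.
11. Keeper goes to the upper station with the sheep.
12. Keeper goes back to the lower station alone.
13. Keeper goes to the upper station with the pigeon.
14. Keeper goes back to the lower station alone.
15. Keeper goes to the upper station with the goose.
16. Keeper goes back to the lower station alone.
17. Keeper goes to the upper station with the cabbage.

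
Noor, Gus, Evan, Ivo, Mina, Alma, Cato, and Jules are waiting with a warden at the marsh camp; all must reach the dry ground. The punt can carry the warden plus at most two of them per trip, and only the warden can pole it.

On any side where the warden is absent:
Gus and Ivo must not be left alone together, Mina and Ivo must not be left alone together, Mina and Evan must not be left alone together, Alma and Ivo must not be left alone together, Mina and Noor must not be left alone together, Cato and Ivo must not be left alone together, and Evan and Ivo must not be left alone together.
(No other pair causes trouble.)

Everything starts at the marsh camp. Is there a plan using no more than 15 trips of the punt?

Yes — this plan uses 13 crossings (≤ 15):
1. Warden goes to the dry ground with Ivo and Mina.  [the marsh camp: Alma, Cato, Evan, Gus, Jules, Noor | the dry ground: Ivo, Mina]
2. Warden goes back to the marsh camp with Ivo.  [the marsh camp: Alma, Cato, Evan, Gus, Ivo, Jules, Noor | the dry ground: Mina]
3. Warden goes to the dry ground with Ivo and Noor.  [the marsh camp: Alma, Cato, Evan, Gus, Jules | the dry ground: Ivo, Mina, Noor]
4. Warden goes back to the marsh camp with Mina.  [the marsh camp: Alma, Cato, Evan, Gus, Jules, Mina | the dry ground: Ivo, Noor]
5. Warden goes to the dry ground with Evan and Gus.  [the marsh camp: Alma, Cato, Jules, Mina | the dry ground: Evan, Gus, Ivo, Noor]
6. Warden goes back to the marsh camp with Ivo.  [the marsh camp: Alma, Cato, Ivo, Jules, Mina | the dry ground: Evan, Gus, Noor]
7. Warden goes to the dry ground with Alma and Ivo.  [the marsh camp: Cato, Jules, Mina | the dry ground: Alma, Evan, Gus, Ivo, Noor]
8. Warden goes back to the marsh camp with Ivo.  [the marsh camp: Cato, Ivo, Jules, Mina | the dry ground: Alma, Evan, Gus, Noor]
9. Warden goes to the dry ground with Cato and Ivo.  [the marsh camp: Jules, Mina | the dry ground: Alma, Cato, Evan, Gus, Ivo, Noor]
10. Warden goes back to the marsh camp with Ivo.  [the marsh camp: Ivo, Jules, Mina | the dry ground: Alma, Cato, Evan, Gus, Noor]
11. Warden goes to the dry ground with Ivo and Jules.  [the marsh camp: Mina | the dry ground: Alma, Cato, Evan, Gus, Ivo, Jules, Noor]
12. Warden goes back to the marsh camp with Ivo.  [the marsh camp: Ivo, Mina | the dry ground: Alma, Cato, Evan, Gus, Jules, Noor]
13. Warden goes to the dry ground with Ivo and Mina.  [the marsh camp: — | the dry ground: Alma, Cato, Evan, Gus, Ivo, Jules, Mina, Noor]

Yes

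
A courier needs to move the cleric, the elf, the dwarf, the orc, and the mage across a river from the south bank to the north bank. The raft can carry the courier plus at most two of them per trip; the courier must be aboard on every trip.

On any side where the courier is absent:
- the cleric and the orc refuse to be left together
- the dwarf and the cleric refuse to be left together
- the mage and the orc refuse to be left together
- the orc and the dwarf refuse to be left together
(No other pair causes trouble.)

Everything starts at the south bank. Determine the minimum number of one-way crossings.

Counting alone: the courier can take at most 2 across per trip to the north bank, so moving all 5 needs at least 3 loaded trips out, with a return between consecutive ones — at least 5 crossings.
The safety rule pushes this higher. Following every safe sequence of crossings, the most of the 5 that can be at the north bank as the raft arrives there on crossing 5 is 4 — never all 5.
So no plan with fewer than 7 crossings exists, and this one achieves 7:
1. Courier goes to the north bank with the cleric and the orc.
2. Courier goes back to the south bank with the cleric.
3. Courier goes to the north bank with the cleric and the elf.
4. Courier goes back to the south bank with the cleric.
5. Courier goes to the north bank with the cleric and the mage.
6. Courier goes back to the south bank with the orc.
7. Courier goes to the north bank with the dwarf and the orc.

7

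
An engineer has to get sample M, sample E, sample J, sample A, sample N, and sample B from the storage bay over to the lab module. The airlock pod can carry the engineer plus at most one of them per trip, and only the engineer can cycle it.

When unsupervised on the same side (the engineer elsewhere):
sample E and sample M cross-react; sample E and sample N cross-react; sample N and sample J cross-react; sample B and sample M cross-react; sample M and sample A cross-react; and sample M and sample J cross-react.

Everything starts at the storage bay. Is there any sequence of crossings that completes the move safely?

Whatever the first load, the items left behind include a forbidden pair without the engineer. No opening move is safe, so no plan exists.

No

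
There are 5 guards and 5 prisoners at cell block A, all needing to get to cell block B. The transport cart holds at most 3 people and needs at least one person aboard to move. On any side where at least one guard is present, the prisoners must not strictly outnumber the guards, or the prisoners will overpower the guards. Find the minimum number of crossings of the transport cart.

Counting alone: each trip to cell block B takes at most 3 across and each return brings at least 1 back, so after t trips out (and t−1 returns) at most 3t − (t−1) of the 10 are across; that first reaches 10 at t = 5, so at least 9 crossings are needed.
The safety rule pushes this higher. Following every safe sequence of crossings, the most of the 10 that can be at cell block B as the transport cart arrives there on crossing 9 is 9 — never all 10.
So no plan with fewer than 11 crossings exists, and this one achieves 11:
1. 2 prisoners → cell block B.  (cell block A: 5G 3P; cell block B: 0G 2P)
2. 1 prisoner ← cell block A.  (cell block A: 5G 4P; cell block B: 0G 1P)
3. 3 prisoners → cell block B.  (cell block A: 5G 1P; cell block B: 0G 4P)
4. 1 prisoner ← cell block A.  (cell block A: 5G 2P; cell block B: 0G 3P)
5. 3 guards → cell block B.  (cell block A: 2G 2P; cell block B: 3G 3P)
6. 1 guard and 1 prisoner ← cell block A.  (cell block A: 3G 3P; cell block B: 2G 2P)
7. 3 guards → cell block B.  (cell block A: 0G 3P; cell block B: 5G 2P)
8. 1 prisoner ← cell block A.  (cell block A: 0G 4P; cell block B: 5G 1P)
9. 2 prisoners → cell block B.  (cell block A: 0G 2P; cell block B: 5G 3P)
10. 1 prisoner ← cell block A.  (cell block A: 0G 3P; cell block B: 5G 2P)
11. 3 prisoners → cell block B.  (cell block A: 0G 0P; cell block B: 5G 5P)

11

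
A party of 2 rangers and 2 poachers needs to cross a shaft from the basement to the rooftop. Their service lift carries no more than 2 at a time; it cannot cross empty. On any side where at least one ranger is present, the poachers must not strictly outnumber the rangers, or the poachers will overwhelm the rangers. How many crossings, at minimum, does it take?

5

Counting alone: each trip to the rooftop takes at most 2 across and each return brings at least 1 back, so after t trips out (and t−1 returns) at most 2t − (t−1) of the 4 are across; that first reaches 4 at t = 3, so at least 5 crossings are needed.
The plan below uses exactly 5 crossings, so it is optimal:
1. 2 poachers → the rooftop.  (the basement: 2R 0P; the rooftop: 0R 2P)
2. 1 poacher ← the basement.  (the basement: 2R 1P; the rooftop: 0R 1P)
3. 2 rangers → the rooftop.  (the basement: 0R 1P; the rooftop: 2R 1P)
4. 1 poacher ← the basement.  (the basement: 0R 2P; the rooftop: 2R 0P)
5. 2 poachers → the rooftop.  (the basement: 0R 0P; the rooftop: 2R 2P)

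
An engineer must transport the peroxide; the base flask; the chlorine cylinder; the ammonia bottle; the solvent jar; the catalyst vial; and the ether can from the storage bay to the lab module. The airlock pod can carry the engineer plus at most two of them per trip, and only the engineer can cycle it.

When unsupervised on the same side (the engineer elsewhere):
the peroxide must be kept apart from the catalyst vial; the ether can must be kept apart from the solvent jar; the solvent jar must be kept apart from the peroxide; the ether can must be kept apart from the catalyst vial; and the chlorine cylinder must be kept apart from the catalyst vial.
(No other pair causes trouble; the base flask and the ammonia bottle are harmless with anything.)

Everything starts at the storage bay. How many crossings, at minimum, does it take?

Counting alone: the engineer can take at most 2 across per trip to the lab module, so moving all 7 needs at least 4 loaded trips out, with a return between consecutive ones — at least 7 crossings.
The safety rule pushes this higher. Following every safe sequence of crossings, the most of the 7 that can be at the lab module as the airlock pod arrives there on crossing 7 is 6 — never all 7.
So no plan with fewer than 9 crossings exists, and this one achieves 9:
1. Engineer goes to the lab module with the catalyst vial and the solvent jar.  [the storage bay: the ammonia bottle, the base flask, the chlorine cylinder, the ether can, the peroxide | the lab module: the catalyst vial, the solvent jar]
2. Engineer goes back to the storage bay alone.  [the storage bay: the ammonia bottle, the base flask, the chlorine cylinder, the ether can, the peroxide | the lab module: the catalyst vial, the solvent jar]
3. Engineer goes to the lab module with the peroxide.  [the storage bay: the ammonia bottle, the base flask, the chlorine cylinder, the ether can | the lab module: the catalyst vial, the peroxide, the solvent jar]
4. Engineer goes back to the storage bay with the catalyst vial and the solvent jar.  [the storage bay: the ammonia bottle, the base flask, the catalyst vial, the chlorine cylinder, the ether can, the solvent jar | the lab module: the peroxide]
5. Engineer goes to the lab module with the chlorine cylinder and the ether can.  [the storage bay: the ammonia bottle, the base flask, the catalyst vial, the solvent jar | the lab module: the chlorine cylinder, the ether can, the peroxide]
6. Engineer goes back to the storage bay alone.  [the storage bay: the ammonia bottle, the base flask, the catalyst vial, the solvent jar | the lab module: the chlorine cylinder, the ether can, the peroxide]
7. Engineer goes to the lab module with the ammonia bottle and the base flask.  [the storage bay: the catalyst vial, the solvent jar | the lab module: the ammonia bottle, the base flask, the chlorine cylinder, the ether can, the peroxide]
8. Engineer goes back to the storage bay alone.  [the storage bay: the catalyst vial, the solvent jar | the lab module: the ammonia bottle, the base flask, the chlorine cylinder, the ether can, the peroxide]
9. Engineer goes to the lab module with the catalyst vial and the solvent jar.  [the storage bay: — | the lab module: the ammonia bottle, the base flask, the catalyst vial, the chlorine cylinder, the ether can, the peroxide, the solvent jar]

9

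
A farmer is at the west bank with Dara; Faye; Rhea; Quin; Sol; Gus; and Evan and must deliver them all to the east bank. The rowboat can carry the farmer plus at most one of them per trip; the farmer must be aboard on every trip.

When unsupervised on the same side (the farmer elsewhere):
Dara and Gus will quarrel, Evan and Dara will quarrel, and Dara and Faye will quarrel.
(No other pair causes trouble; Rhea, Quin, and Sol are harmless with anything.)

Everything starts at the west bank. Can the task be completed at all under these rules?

No

Following every safe sequence of crossings from the start, the most of the 7 that can be at the east bank as the rowboat arrives there on crossings 1, 3, 5, 7, 9 is 1, 2, 3, 4, 5 respectively; the best ever achieved is 5 of 7.
From crossing 11 on, no configuration arises that was not already reachable earlier: only 72 distinct safe configurations (who is on which side, and where the rowboat is) can ever be reached, none of them has everyone across, and every continuation just revisits them. So no valid plan exists.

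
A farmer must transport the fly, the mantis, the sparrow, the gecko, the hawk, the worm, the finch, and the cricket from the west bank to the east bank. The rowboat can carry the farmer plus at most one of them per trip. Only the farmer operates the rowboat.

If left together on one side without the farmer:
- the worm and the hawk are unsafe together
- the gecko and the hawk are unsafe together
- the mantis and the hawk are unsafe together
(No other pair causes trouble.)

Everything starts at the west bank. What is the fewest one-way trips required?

Following every safe sequence of crossings from the start, the most of the 8 that can be at the east bank as the rowboat arrives there on crossings 1, 3, 5, 7, 9, 11 is 1, 2, 3, 4, 5, 6 respectively; the best ever achieved is 6 of 8.
From crossing 13 on, no configuration arises that was not already reachable earlier: only 144 distinct safe configurations (who is on which side, and where the rowboat is) can ever be reached, none of them has everyone across, and every continuation just revisits them. So no valid plan exists.

impossible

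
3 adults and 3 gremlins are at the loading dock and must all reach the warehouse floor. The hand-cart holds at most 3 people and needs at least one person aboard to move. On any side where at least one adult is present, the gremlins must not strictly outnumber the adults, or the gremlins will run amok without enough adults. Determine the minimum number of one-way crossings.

5

Counting alone: each trip to the warehouse floor takes at most 3 across and each return brings at least 1 back, so after t trips out (and t−1 returns) at most 3t − (t−1) of the 6 are across; that first reaches 6 at t = 3, so at least 5 crossings are needed.
The plan below uses exactly 5 crossings, so it is optimal:
1. 2 gremlins → the warehouse floor.  (the loading dock: 3A 1G; the warehouse floor: 0A 2G)
2. 1 gremlin ← the loading dock.  (the loading dock: 3A 2G; the warehouse floor: 0A 1G)
3. 3 adults → the warehouse floor.  (the loading dock: 0A 2G; the warehouse floor: 3A 1G)
4. 1 gremlin ← the loading dock.  (the loading dock: 0A 3G; the warehouse floor: 3A 0G)
5. 3 gremlins → the warehouse floor.  (the loading dock: 0A 0G; the warehouse floor: 3A 3G)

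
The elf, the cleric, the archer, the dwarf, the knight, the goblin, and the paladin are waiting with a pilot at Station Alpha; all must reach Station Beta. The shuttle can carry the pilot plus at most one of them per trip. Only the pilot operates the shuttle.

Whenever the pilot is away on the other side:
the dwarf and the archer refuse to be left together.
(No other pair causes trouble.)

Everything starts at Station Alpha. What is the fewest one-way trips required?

13

Counting alone: the pilot can take at most 1 across per trip to Station Beta, so moving all 7 needs at least 7 loaded trips out, with a return between consecutive ones — at least 13 crossings.
The plan below uses exactly 13 crossings, so it is optimal:
1. Pilot goes to Station Beta with the archer.  [Station Alpha: the cleric, the dwarf, the elf, the goblin, the knight, the paladin | Station Beta: the archer]
2. Pilot goes back to Station Alpha alone.  [Station Alpha: the cleric, the dwarf, the elf, the goblin, the knight, the paladin | Station Beta: the archer]
3. Pilot goes to Station Beta with the elf.  [Station Alpha: the cleric, the dwarf, the goblin, the knight, the paladin | Station Beta: the archer, the elf]
4. Pilot goes back to Station Alpha alone.  [Station Alpha: the cleric, the dwarf, the goblin, the knight, the paladin | Station Beta: the archer, the elf]
5. Pilot goes to Station Beta with the cleric.  [Station Alpha: the dwarf, the goblin, the knight, the paladin | Station Beta: the archer, the cleric, the elf]
6. Pilot goes back to Station Alpha alone.  [Station Alpha: the dwarf, the goblin, the knight, the paladin | Station Beta: the archer, the cleric, the elf]
7. Pilot goes to Station Beta with the knight.  [Station Alpha: the dwarf, the goblin, the paladin | Station Beta: the archer, the cleric, the elf, the knight]
8. Pilot goes back to Station Alpha alone.  [Station Alpha: the dwarf, the goblin, the paladin | Station Beta: the archer, the cleric, the elf, the knight]
9. Pilot goes to Station Beta with the goblin.  [Station Alpha: the dwarf, the paladin | Station Beta: the archer, the cleric, the elf, the goblin, the knight]
10. Pilot goes back to Station Alpha alone.  [Station Alpha: the dwarf, the paladin | Station Beta: the archer, the cleric, the elf, the goblin, the knight]
11. Pilot goes to Station Beta with the paladin.  [Station Alpha: the dwarf | Station Beta: the archer, the cleric, the elf, the goblin, the knight, the paladin]
12. Pilot goes back to Station Alpha alone.  [Station Alpha: the dwarf | Station Beta: the archer, the cleric, the elf, the goblin, the knight, the paladin]
13. Pilot goes to Station Beta with the dwarf.  [Station Alpha: — | Station Beta: the archer, the cleric, the dwarf, the elf, the goblin, the knight, the paladin]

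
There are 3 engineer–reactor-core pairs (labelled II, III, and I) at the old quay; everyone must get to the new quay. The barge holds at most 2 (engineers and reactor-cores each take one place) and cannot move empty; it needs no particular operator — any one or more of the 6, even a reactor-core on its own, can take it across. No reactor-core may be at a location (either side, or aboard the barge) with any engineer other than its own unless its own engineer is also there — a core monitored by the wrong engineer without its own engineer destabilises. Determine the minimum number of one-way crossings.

11

Counting alone: each trip to the new quay takes at most 2 across and each return brings at least 1 back, so after t trips out (and t−1 returns) at most 2t − (t−1) of the 6 are across; that first reaches 6 at t = 5, so at least 9 crossings are needed.
The safety rule pushes this higher. Following every safe sequence of crossings, the most of the 6 that can be at the new quay as the barge arrives there on crossing 9 is 5 — never all 6.
So no plan with fewer than 11 crossings exists, and this one achieves 11:
1. engineer II and reactor-core II cross → the new quay.
2. engineer II crosses ← the old quay.
3. reactor-core I and reactor-core III cross → the new quay.
4. reactor-core II crosses ← the old quay.
5. engineer I and engineer III cross → the new quay.
6. engineer III and reactor-core III cross ← the old quay.
7. engineer II and engineer III cross → the new quay.
8. reactor-core I crosses ← the old quay.
9. reactor-core II and reactor-core III cross → the new quay.
10. engineer I crosses ← the old quay.
11. engineer I and reactor-core I cross → the new quay.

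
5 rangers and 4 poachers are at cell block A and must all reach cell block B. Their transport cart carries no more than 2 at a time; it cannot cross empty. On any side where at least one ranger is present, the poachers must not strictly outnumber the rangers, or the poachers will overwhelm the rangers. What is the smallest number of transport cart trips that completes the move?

15

Counting alone: each trip to cell block B takes at most 2 across and each return brings at least 1 back, so after t trips out (and t−1 returns) at most 2t − (t−1) of the 9 are across; that first reaches 9 at t = 8, so at least 15 crossings are needed.
The plan below uses exactly 15 crossings, so it is optimal:
1. 2 poachers → cell block B.  (cell block A: 5R 2P; cell block B: 0R 2P)
2. 1 poacher ← cell block A.  (cell block A: 5R 3P; cell block B: 0R 1P)
3. 2 poachers → cell block B.  (cell block A: 5R 1P; cell block B: 0R 3P)
4. 1 poacher ← cell block A.  (cell block A: 5R 2P; cell block B: 0R 2P)
5. 2 rangers → cell block B.  (cell block A: 3R 2P; cell block B: 2R 2P)
6. 1 poacher ← cell block A.  (cell block A: 3R 3P; cell block B: 2R 1P)
7. 1 ranger and 1 poacher → cell block B.  (cell block A: 2R 2P; cell block B: 3R 2P)
8. 1 ranger ← cell block A.  (cell block A: 3R 2P; cell block B: 2R 2P)
9. 1 ranger and 1 poacher → cell block B.  (cell block A: 2R 1P; cell block B: 3R 3P)
10. 1 poacher ← cell block A.  (cell block A: 2R 2P; cell block B: 3R 2P)
11. 1 ranger and 1 poacher → cell block B.  (cell block A: 1R 1P; cell block B: 4R 3P)
12. 1 ranger ← cell block A.  (cell block A: 2R 1P; cell block B: 3R 3P)
13. 1 ranger and 1 poacher → cell block B.  (cell block A: 1R 0P; cell block B: 4R 4P)
14. 1 poacher ← cell block A.  (cell block A: 1R 1P; cell block B: 4R 3P)
15. 1 ranger and 1 poacher → cell block B.  (cell block A: 0R 0P; cell block B: 5R 4P)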